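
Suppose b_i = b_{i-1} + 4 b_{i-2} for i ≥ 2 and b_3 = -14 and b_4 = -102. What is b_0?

Rearranging, b_{i-2} = (b_i - b_{i-1}) / 4.
b_2 = (-102 - (-14)) / 4 = -88/4 = -22
b_1 = (-14 - (-22)) / 4 = 8/4 = 2
b_0 = (-22 - 2) / 4 = -24/4 = -6

-6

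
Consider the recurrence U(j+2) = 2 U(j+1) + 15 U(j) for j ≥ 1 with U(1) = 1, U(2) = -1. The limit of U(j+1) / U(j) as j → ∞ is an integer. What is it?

5

The characteristic equation is r^2 - 2r - 15 = 0, which factors as (r - 5)(r + 3) = 0.
So the roots are 5 and -3. Since |5| > |-3| and the coefficient of 5^j is non-zero, the ratio tends to 5.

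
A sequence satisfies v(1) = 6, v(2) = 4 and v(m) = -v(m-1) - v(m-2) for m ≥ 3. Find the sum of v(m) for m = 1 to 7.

6

v(3) = -4 - 6 = -10
v(4) = -(-10) - 4 = 6
v(5) = -6 - (-10) = 4
v(6) = -4 - 6 = -10
v(7) = -(-10) - 4 = 6
Sum = 6 + 4 + (-10) + 6 + 4 + (-10) + 6 = 6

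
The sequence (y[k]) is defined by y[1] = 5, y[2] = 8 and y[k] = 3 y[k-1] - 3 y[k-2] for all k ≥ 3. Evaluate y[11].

y[3] = 3·8 - 3·5 = 9
y[4] = 3·9 - 3·8 = 3
y[5] = 3·3 - 3·9 = -18
y[6] = 3·(-18) - 3·3 = -63
y[7] = 3·(-63) - 3·(-18) = -135
y[8] = 3·(-135) - 3·(-63) = -216
y[9] = 3·(-216) - 3·(-135) = -243
y[10] = 3·(-243) - 3·(-216) = -81
y[11] = 3·(-81) - 3·(-243) = 486

486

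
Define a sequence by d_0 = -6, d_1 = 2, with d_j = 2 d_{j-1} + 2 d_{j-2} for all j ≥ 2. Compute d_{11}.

-43712

d_2 = 2·2 + 2·(-6) = -8
d_3 = 2·(-8) + 2·2 = -12
d_4 = 2·(-12) + 2·(-8) = -40
d_5 = 2·(-40) + 2·(-12) = -104
d_6 = 2·(-104) + 2·(-40) = -288
d_7 = 2·(-288) + 2·(-104) = -784
d_8 = 2·(-784) + 2·(-288) = -2144
d_9 = 2·(-2144) + 2·(-784) = -5856
d_{10} = 2·(-5856) + 2·(-2144) = -16000
d_{11} = 2·(-16000) + 2·(-5856) = -43712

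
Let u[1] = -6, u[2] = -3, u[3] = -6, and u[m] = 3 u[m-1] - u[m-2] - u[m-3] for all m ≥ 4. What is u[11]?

u[4] = 3*(-6) - (-3) - (-6) = -9
u[5] = 3*(-9) - (-6) - (-3) = -18
u[6] = 3*(-18) - (-9) - (-6) = -39
u[7] = 3*(-39) - (-18) - (-9) = -90
u[8] = 3*(-90) - (-39) - (-18) = -213
u[9] = 3*(-213) - (-90) - (-39) = -510
u[10] = 3*(-510) - (-213) - (-90) = -1227
u[11] = 3*(-1227) - (-510) - (-213) = -2958

-2958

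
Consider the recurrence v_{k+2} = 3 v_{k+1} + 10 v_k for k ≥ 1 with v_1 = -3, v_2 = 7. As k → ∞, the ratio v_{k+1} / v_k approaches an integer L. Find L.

5

The characteristic equation is r^2 - 3r - 10 = 0, which factors as (r - 5)(r + 2) = 0.
So the roots are 5 and -2. Since |5| > |-2| and the coefficient of 5^k is non-zero, the ratio tends to 5.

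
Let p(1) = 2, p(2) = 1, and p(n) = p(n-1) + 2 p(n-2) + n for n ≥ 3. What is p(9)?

p(3) = 1 + 2*2 + 3 = 8
p(4) = 8 + 2*1 + 4 = 14
p(5) = 14 + 2*8 + 5 = 35
p(6) = 35 + 2*14 + 6 = 69
p(7) = 69 + 2*35 + 7 = 146
p(8) = 146 + 2*69 + 8 = 292
p(9) = 292 + 2*146 + 9 = 593

593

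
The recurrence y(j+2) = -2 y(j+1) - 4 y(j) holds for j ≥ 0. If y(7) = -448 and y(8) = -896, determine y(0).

Rearranging, y(j-2) = (y(j) + 2 y(j-1)) / -4.
y(6) = (-896 + 2(-448)) / -4 = -1792/-4 = 448
y(5) = (-448 + 2(448)) / -4 = 448/-4 = -112
y(4) = (448 + 2(-112)) / -4 = 224/-4 = -56
y(3) = (-112 + 2(-56)) / -4 = -224/-4 = 56
y(2) = (-56 + 2(56)) / -4 = 56/-4 = -14
y(1) = (56 + 2(-14)) / -4 = 28/-4 = -7
y(0) = (-14 + 2(-7)) / -4 = -28/-4 = 7

7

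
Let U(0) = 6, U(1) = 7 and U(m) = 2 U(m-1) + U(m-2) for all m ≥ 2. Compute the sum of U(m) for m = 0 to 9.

U(2) = 2*7 + 6 = 20
U(3) = 2*20 + 7 = 47
U(4) = 2*47 + 20 = 114
U(5) = 2*114 + 47 = 275
U(6) = 2*275 + 114 = 664
U(7) = 2*664 + 275 = 1603
U(8) = 2*1603 + 664 = 3870
U(9) = 2*3870 + 1603 = 9343
Sum = 6 + 7 + 20 + 47 + 114 + 275 + 664 + 1603 + 3870 + 9343 = 15949

15949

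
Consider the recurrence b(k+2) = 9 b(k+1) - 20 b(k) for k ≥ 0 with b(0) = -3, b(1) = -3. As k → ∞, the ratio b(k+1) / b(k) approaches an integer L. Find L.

5

The characteristic equation is r^2 - 9r + 20 = 0, which factors as (r - 5)(r - 4) = 0.
So the roots are 5 and 4. Since |5| > |4| and the coefficient of 5^k is non-zero, the ratio tends to 5.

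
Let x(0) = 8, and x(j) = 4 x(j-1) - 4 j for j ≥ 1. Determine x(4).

1600

x(1) = 4*8 - 4 = 28
x(2) = 4*28 - 8 = 104
x(3) = 4*104 - 12 = 404
x(4) = 4*404 - 16 = 1600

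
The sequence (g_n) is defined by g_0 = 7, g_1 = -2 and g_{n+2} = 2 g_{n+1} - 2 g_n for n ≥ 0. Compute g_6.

g_2 = 2*(-2) - 2*7 = -18
g_3 = 2*(-18) - 2*(-2) = -32
g_4 = 2*(-32) - 2*(-18) = -28
g_5 = 2*(-28) - 2*(-32) = 8
g_6 = 2*8 - 2*(-28) = 72

72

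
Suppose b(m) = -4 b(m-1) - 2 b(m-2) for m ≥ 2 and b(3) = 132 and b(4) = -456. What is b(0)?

Rearranging, b(m-2) = (b(m) + 4 b(m-1)) / -2.
b(2) = (-456 + 4(132)) / -2 = 72/-2 = -36
b(1) = (132 + 4(-36)) / -2 = -12/-2 = 6
b(0) = (-36 + 4(6)) / -2 = -12/-2 = 6

6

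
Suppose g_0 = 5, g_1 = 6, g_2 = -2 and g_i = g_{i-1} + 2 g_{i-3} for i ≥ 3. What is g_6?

g_3 = (-2) + 2·5 = 8
g_4 = 8 + 2·6 = 20
g_5 = 20 + 2·(-2) = 16
g_6 = 16 + 2·8 = 32

32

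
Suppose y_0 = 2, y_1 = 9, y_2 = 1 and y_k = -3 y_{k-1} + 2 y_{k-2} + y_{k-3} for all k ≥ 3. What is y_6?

-528

y_3 = -3*1 + 2*9 + 2 = 17
y_4 = -3*17 + 2*1 + 9 = -40
y_5 = -3*(-40) + 2*17 + 1 = 155
y_6 = -3*155 + 2*(-40) + 17 = -528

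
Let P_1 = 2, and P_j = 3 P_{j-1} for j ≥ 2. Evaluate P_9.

P_2 = 3*2 = 6
P_3 = 3*6 = 18
P_4 = 3*18 = 54
P_5 = 3*54 = 162
P_6 = 3*162 = 486
P_7 = 3*486 = 1458
P_8 = 3*1458 = 4374
P_9 = 3*4374 = 13122

13122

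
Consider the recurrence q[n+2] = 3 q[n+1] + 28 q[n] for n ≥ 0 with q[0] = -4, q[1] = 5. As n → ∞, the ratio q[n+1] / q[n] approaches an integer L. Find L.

The characteristic equation is r^2 - 3r - 28 = 0, which factors as (r - 7)(r + 4) = 0.
So the roots are 7 and -4. Since |7| > |-4| and the coefficient of 7^n is non-zero, the ratio tends to 7.

7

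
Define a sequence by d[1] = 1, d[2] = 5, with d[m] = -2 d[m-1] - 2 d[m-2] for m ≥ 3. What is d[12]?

d[3] = -2*5 - 2*1 = -12
d[4] = -2*(-12) - 2*5 = 14
d[5] = -2*14 - 2*(-12) = -4
d[6] = -2*(-4) - 2*14 = -20
d[7] = -2*(-20) - 2*(-4) = 48
d[8] = -2*48 - 2*(-20) = -56
d[9] = -2*(-56) - 2*48 = 16
d[10] = -2*16 - 2*(-56) = 80
d[11] = -2*80 - 2*16 = -192
d[12] = -2*(-192) - 2*80 = 224

224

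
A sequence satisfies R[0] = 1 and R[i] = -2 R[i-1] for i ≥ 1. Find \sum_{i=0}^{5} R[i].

R[1] = -2(1) = -2
R[2] = -2(-2) = 4
R[3] = -2(4) = -8
R[4] = -2(-8) = 16
R[5] = -2(16) = -32
Sum = 1 + (-2) + 4 + (-8) + 16 + (-32) = -21

-21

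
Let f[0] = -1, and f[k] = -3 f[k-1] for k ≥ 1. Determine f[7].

f[1] = -3*(-1) = 3
f[2] = -3*3 = -9
f[3] = -3*(-9) = 27
f[4] = -3*27 = -81
f[5] = -3*(-81) = 243
f[6] = -3*243 = -729
f[7] = -3*(-729) = 2187

2187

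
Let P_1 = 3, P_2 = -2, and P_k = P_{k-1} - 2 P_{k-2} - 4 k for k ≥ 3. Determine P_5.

P_3 = (-2) - 2·3 - 12 = -20
P_4 = (-20) - 2·(-2) - 16 = -32
P_5 = (-32) - 2·(-20) - 20 = -12

-12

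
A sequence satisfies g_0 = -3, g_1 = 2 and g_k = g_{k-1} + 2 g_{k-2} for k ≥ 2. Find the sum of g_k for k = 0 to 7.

-85

g_2 = 2 + 2·(-3) = -4
g_3 = (-4) + 2·2 = 0
g_4 = 0 + 2·(-4) = -8
g_5 = (-8) + 2·0 = -8
g_6 = (-8) + 2·(-8) = -24
g_7 = (-24) + 2·(-8) = -40
Sum = (-3) + 2 + (-4) + 0 + (-8) + (-8) + (-24) + (-40) = -85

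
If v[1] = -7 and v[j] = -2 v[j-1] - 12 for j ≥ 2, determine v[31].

The fixed point is -12/(1 + 2) = -4, so v[j] + 4 = -2(v[j-1] + 4).
Hence v[j] = -3·(-2)^{j-1} - 4.
v[31] = -3·(-2)^{30} - 4 = -3·1073741824 - 4 = -3221225476.

-3221225476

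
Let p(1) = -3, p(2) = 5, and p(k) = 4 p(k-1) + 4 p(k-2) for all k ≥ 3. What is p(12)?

p(3) = 4·5 + 4·(-3) = 8
p(4) = 4·8 + 4·5 = 52
p(5) = 4·52 + 4·8 = 240
p(6) = 4·240 + 4·52 = 1168
p(7) = 4·1168 + 4·240 = 5632
p(8) = 4·5632 + 4·1168 = 27200
p(9) = 4·27200 + 4·5632 = 131328
p(10) = 4·131328 + 4·27200 = 634112
p(11) = 4·634112 + 4·131328 = 3061760
p(12) = 4·3061760 + 4·634112 = 14783488

14783488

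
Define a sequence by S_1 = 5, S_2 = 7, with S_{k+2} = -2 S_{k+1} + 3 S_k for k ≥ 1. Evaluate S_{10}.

S_3 = -2*7 + 3*5 = 1
S_4 = -2*1 + 3*7 = 19
S_5 = -2*19 + 3*1 = -35
S_6 = -2*(-35) + 3*19 = 127
S_7 = -2*127 + 3*(-35) = -359
S_8 = -2*(-359) + 3*127 = 1099
S_9 = -2*1099 + 3*(-359) = -3275
S_{10} = -2*(-3275) + 3*1099 = 9847

9847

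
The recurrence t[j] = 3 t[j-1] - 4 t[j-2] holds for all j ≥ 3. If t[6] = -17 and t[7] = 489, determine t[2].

Rearranging, t[j-2] = (t[j] - 3 t[j-1]) / -4.
t[5] = (489 - 3·(-17)) / -4 = 540/-4 = -135
t[4] = (-17 - 3·(-135)) / -4 = 388/-4 = -97
t[3] = (-135 - 3·(-97)) / -4 = 156/-4 = -39
t[2] = (-97 - 3·(-39)) / -4 = 20/-4 = -5

-5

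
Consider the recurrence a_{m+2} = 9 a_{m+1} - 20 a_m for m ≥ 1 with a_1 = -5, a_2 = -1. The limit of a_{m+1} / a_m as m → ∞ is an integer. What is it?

5

The characteristic equation is r^2 - 9r + 20 = 0, which factors as (r - 5)(r - 4) = 0.
So the roots are 5 and 4. Since |5| > |4| and the coefficient of 5^m is non-zero, the ratio tends to 5.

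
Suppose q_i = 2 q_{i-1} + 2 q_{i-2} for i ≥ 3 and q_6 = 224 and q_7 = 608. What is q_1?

-4

Rearranging, q_{i-2} = (q_i - 2 q_{i-1}) / 2.
q_5 = (608 - 2(224)) / 2 = 160/2 = 80
q_4 = (224 - 2(80)) / 2 = 64/2 = 32
q_3 = (80 - 2(32)) / 2 = 16/2 = 8
q_2 = (32 - 2(8)) / 2 = 16/2 = 8
q_1 = (8 - 2(8)) / 2 = -8/2 = -4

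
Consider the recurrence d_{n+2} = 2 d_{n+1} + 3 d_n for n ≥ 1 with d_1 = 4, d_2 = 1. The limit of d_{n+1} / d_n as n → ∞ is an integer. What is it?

3

The characteristic equation is r^2 - 2r - 3 = 0, which factors as (r - 3)(r + 1) = 0.
So the roots are 3 and -1. Since |3| > |-1| and the coefficient of 3^n is non-zero, the ratio tends to 3.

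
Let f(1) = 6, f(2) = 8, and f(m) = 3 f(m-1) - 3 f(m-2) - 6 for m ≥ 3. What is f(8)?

-384

f(3) = 3*8 - 3*6 - 6 = 0
f(4) = 3*0 - 3*8 - 6 = -30
f(5) = 3*(-30) - 3*0 - 6 = -96
f(6) = 3*(-96) - 3*(-30) - 6 = -204
f(7) = 3*(-204) - 3*(-96) - 6 = -330
f(8) = 3*(-330) - 3*(-204) - 6 = -384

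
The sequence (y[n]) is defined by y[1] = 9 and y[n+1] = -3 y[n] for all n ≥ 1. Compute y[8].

y[2] = -3(9) = -27
y[3] = -3(-27) = 81
y[4] = -3(81) = -243
y[5] = -3(-243) = 729
y[6] = -3(729) = -2187
y[7] = -3(-2187) = 6561
y[8] = -3(6561) = -19683

-19683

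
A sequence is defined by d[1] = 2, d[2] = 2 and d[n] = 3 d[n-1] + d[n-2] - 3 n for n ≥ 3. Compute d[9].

d[3] = 3*2 + 2 - 9 = -1
d[4] = 3*(-1) + 2 - 12 = -13
d[5] = 3*(-13) + (-1) - 15 = -55
d[6] = 3*(-55) + (-13) - 18 = -196
d[7] = 3*(-196) + (-55) - 21 = -664
d[8] = 3*(-664) + (-196) - 24 = -2212
d[9] = 3*(-2212) + (-664) - 27 = -7327

-7327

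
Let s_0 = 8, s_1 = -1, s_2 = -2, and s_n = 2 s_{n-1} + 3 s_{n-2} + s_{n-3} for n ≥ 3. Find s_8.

s_3 = 2·(-2) + 3·(-1) + 8 = 1
s_4 = 2·1 + 3·(-2) + (-1) = -5
s_5 = 2·(-5) + 3·1 + (-2) = -9
s_6 = 2·(-9) + 3·(-5) + 1 = -32
s_7 = 2·(-32) + 3·(-9) + (-5) = -96
s_8 = 2·(-96) + 3·(-32) + (-9) = -297

-297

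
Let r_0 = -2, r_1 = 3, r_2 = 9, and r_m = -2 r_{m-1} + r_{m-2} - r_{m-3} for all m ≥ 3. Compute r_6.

217

r_3 = -2·9 + 3 - (-2) = -13
r_4 = -2·(-13) + 9 - 3 = 32
r_5 = -2·32 + (-13) - 9 = -86
r_6 = -2·(-86) + 32 - (-13) = 217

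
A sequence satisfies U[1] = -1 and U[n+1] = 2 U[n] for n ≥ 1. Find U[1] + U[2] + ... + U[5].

-31

U[2] = 2*(-1) = -2
U[3] = 2*(-2) = -4
U[4] = 2*(-4) = -8
U[5] = 2*(-8) = -16
Sum = (-1) + (-2) + (-4) + (-8) + (-16) = -31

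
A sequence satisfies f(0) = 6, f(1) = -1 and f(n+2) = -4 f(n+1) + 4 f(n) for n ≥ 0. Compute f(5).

f(2) = -4*(-1) + 4*6 = 28
f(3) = -4*28 + 4*(-1) = -116
f(4) = -4*(-116) + 4*28 = 576
f(5) = -4*576 + 4*(-116) = -2768

-2768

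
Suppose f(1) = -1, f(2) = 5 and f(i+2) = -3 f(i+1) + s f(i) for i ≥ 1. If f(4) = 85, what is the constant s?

f(3) = -15 - s
f(4) = 45 + 8s
So 45 + 8s = 85, giving s = 5.

5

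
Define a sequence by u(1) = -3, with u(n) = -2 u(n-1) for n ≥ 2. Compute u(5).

u(2) = -2(-3) = 6
u(3) = -2(6) = -12
u(4) = -2(-12) = 24
u(5) = -2(24) = -48

-48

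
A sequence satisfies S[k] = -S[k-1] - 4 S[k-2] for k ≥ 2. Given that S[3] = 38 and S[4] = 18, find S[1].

-6

Rearranging, S[k-2] = (S[k] + S[k-1]) / -4.
S[2] = (18 + 38) / -4 = 56/-4 = -14
S[1] = (38 + (-14)) / -4 = 24/-4 = -6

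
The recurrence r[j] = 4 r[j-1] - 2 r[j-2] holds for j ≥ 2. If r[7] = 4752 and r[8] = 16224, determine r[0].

6

Rearranging, r[j-2] = (r[j] - 4 r[j-1]) / -2.
r[6] = (16224 - 4(4752)) / -2 = -2784/-2 = 1392
r[5] = (4752 - 4(1392)) / -2 = -816/-2 = 408
r[4] = (1392 - 4(408)) / -2 = -240/-2 = 120
r[3] = (408 - 4(120)) / -2 = -72/-2 = 36
r[2] = (120 - 4(36)) / -2 = -24/-2 = 12
r[1] = (36 - 4(12)) / -2 = -12/-2 = 6
r[0] = (12 - 4(6)) / -2 = -12/-2 = 6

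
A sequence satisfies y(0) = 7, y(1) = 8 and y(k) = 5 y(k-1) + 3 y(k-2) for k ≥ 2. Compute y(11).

293223719

y(2) = 5·8 + 3·7 = 61
y(3) = 5·61 + 3·8 = 329
y(4) = 5·329 + 3·61 = 1828
y(5) = 5·1828 + 3·329 = 10127
y(6) = 5·10127 + 3·1828 = 56119
y(7) = 5·56119 + 3·10127 = 310976
y(8) = 5·310976 + 3·56119 = 1723237
y(9) = 5·1723237 + 3·310976 = 9549113
y(10) = 5·9549113 + 3·1723237 = 52915276
y(11) = 5·52915276 + 3·9549113 = 293223719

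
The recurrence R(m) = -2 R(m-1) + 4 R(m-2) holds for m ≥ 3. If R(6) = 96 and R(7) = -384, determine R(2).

Rearranging, R(m-2) = (R(m) + 2 R(m-1)) / 4.
R(5) = (-384 + 2(96)) / 4 = -192/4 = -48
R(4) = (96 + 2(-48)) / 4 = 0/4 = 0
R(3) = (-48 + 2(0)) / 4 = -48/4 = -12
R(2) = (0 + 2(-12)) / 4 = -24/4 = -6

-6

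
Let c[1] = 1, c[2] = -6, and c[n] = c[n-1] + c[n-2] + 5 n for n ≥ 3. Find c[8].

c[3] = (-6) + 1 + 15 = 10
c[4] = 10 + (-6) + 20 = 24
c[5] = 24 + 10 + 25 = 59
c[6] = 59 + 24 + 30 = 113
c[7] = 113 + 59 + 35 = 207
c[8] = 207 + 113 + 40 = 360

360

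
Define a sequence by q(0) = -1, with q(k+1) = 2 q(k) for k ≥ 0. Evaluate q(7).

-128

q(1) = 2(-1) = -2
q(2) = 2(-2) = -4
q(3) = 2(-4) = -8
q(4) = 2(-8) = -16
q(5) = 2(-16) = -32
q(6) = 2(-32) = -64
q(7) = 2(-64) = -128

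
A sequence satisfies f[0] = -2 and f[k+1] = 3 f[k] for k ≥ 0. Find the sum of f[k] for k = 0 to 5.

f[1] = 3*(-2) = -6
f[2] = 3*(-6) = -18
f[3] = 3*(-18) = -54
f[4] = 3*(-54) = -162
f[5] = 3*(-162) = -486
Sum = (-2) + (-6) + (-18) + (-54) + (-162) + (-486) = -728

-728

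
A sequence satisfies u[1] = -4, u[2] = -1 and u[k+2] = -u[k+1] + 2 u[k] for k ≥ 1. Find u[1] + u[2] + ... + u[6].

3

u[3] = -(-1) + 2·(-4) = -7
u[4] = -(-7) + 2·(-1) = 5
u[5] = -5 + 2·(-7) = -19
u[6] = -(-19) + 2·5 = 29
Sum = (-4) + (-1) + (-7) + 5 + (-19) + 29 = 3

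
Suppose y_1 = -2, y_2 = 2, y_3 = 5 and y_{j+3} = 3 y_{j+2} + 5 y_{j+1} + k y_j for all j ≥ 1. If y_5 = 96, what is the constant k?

1

y_4 = 25 - 2k
y_5 = 100 - 4k
So 100 - 4k = 96, giving k = 1.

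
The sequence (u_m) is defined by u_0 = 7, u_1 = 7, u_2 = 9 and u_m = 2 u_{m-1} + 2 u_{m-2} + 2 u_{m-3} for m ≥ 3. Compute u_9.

u_3 = 2·9 + 2·7 + 2·7 = 46
u_4 = 2·46 + 2·9 + 2·7 = 124
u_5 = 2·124 + 2·46 + 2·9 = 358
u_6 = 2·358 + 2·124 + 2·46 = 1056
u_7 = 2·1056 + 2·358 + 2·124 = 3076
u_8 = 2·3076 + 2·1056 + 2·358 = 8980
u_9 = 2·8980 + 2·3076 + 2·1056 = 26224

26224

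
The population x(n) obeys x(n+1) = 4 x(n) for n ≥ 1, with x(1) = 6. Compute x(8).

98304

x(2) = 4*6 = 24
x(3) = 4*24 = 96
x(4) = 4*96 = 384
x(5) = 4*384 = 1536
x(6) = 4*1536 = 6144
x(7) = 4*6144 = 24576
x(8) = 4*24576 = 98304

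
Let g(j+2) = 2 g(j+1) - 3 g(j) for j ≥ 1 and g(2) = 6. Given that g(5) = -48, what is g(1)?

8

Let g(1) = x.
g(3) = 12 - 3x
g(4) = 6 - 6x
g(5) = -24 - 3x
So -24 - 3x = -48, giving x = 8.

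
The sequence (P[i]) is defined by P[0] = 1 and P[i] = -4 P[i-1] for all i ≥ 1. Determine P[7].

P[1] = -4(1) = -4
P[2] = -4(-4) = 16
P[3] = -4(16) = -64
P[4] = -4(-64) = 256
P[5] = -4(256) = -1024
P[6] = -4(-1024) = 4096
P[7] = -4(4096) = -16384

-16384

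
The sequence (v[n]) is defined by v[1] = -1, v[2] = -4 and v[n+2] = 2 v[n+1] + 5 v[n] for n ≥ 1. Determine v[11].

-265333

v[3] = 2(-4) + 5(-1) = -13
v[4] = 2(-13) + 5(-4) = -46
v[5] = 2(-46) + 5(-13) = -157
v[6] = 2(-157) + 5(-46) = -544
v[7] = 2(-544) + 5(-157) = -1873
v[8] = 2(-1873) + 5(-544) = -6466
v[9] = 2(-6466) + 5(-1873) = -22297
v[10] = 2(-22297) + 5(-6466) = -76924
v[11] = 2(-76924) + 5(-22297) = -265333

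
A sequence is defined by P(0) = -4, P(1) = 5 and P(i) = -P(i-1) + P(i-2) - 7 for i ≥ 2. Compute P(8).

-220

P(2) = -5 + (-4) - 7 = -16
P(3) = -(-16) + 5 - 7 = 14
P(4) = -14 + (-16) - 7 = -37
P(5) = -(-37) + 14 - 7 = 44
P(6) = -44 + (-37) - 7 = -88
P(7) = -(-88) + 44 - 7 = 125
P(8) = -125 + (-88) - 7 = -220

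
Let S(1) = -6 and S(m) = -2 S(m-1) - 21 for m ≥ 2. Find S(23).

The fixed point is -21/(1 + 2) = -7, so S(m) + 7 = -2(S(m-1) + 7).
Hence S(m) = 1·(-2)^{m-1} - 7.
S(23) = 1·(-2)^{22} - 7 = 1·4194304 - 7 = 4194297.

4194297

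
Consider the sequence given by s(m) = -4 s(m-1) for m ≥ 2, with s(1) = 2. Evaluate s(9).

131072

s(2) = -4·2 = -8
s(3) = -4·(-8) = 32
s(4) = -4·32 = -128
s(5) = -4·(-128) = 512
s(6) = -4·512 = -2048
s(7) = -4·(-2048) = 8192
s(8) = -4·8192 = -32768
s(9) = -4·(-32768) = 131072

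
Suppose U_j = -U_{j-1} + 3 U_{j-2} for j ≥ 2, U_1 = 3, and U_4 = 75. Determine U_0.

8

Let U_0 = w.
U_2 = -3 + 3w
U_3 = 12 - 3w
U_4 = -21 + 12w
So -21 + 12w = 75, giving w = 8.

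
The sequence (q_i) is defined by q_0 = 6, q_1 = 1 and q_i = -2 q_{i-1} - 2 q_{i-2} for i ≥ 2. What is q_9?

q_2 = -2*1 - 2*6 = -14
q_3 = -2*(-14) - 2*1 = 26
q_4 = -2*26 - 2*(-14) = -24
q_5 = -2*(-24) - 2*26 = -4
q_6 = -2*(-4) - 2*(-24) = 56
q_7 = -2*56 - 2*(-4) = -104
q_8 = -2*(-104) - 2*56 = 96
q_9 = -2*96 - 2*(-104) = 16

16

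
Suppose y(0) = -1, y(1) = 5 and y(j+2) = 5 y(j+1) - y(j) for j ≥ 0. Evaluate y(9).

1512485

y(2) = 5*5 - (-1) = 26
y(3) = 5*26 - 5 = 125
y(4) = 5*125 - 26 = 599
y(5) = 5*599 - 125 = 2870
y(6) = 5*2870 - 599 = 13751
y(7) = 5*13751 - 2870 = 65885
y(8) = 5*65885 - 13751 = 315674
y(9) = 5*315674 - 65885 = 1512485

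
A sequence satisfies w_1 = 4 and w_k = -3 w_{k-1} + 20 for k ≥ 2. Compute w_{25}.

-282429536476

The fixed point is 20/(1 + 3) = 5, so w_k - 5 = -3(w_{k-1} - 5).
Hence w_k = -1·(-3)^{k-1} + 5.
w_{25} = -1·(-3)^{24} + 5 = -1·282429536481 + 5 = -282429536476.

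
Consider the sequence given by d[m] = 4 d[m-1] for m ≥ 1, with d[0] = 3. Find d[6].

12288

d[1] = 4*3 = 12
d[2] = 4*12 = 48
d[3] = 4*48 = 192
d[4] = 4*192 = 768
d[5] = 4*768 = 3072
d[6] = 4*3072 = 12288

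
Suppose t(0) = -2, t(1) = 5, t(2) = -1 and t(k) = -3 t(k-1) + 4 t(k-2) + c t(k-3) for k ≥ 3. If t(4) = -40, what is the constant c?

3

t(3) = 23 - 2c
t(4) = -73 + 11c
So -73 + 11c = -40, giving c = 3.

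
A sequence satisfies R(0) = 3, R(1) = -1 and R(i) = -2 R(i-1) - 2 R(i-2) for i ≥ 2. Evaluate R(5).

R(2) = -2*(-1) - 2*3 = -4
R(3) = -2*(-4) - 2*(-1) = 10
R(4) = -2*10 - 2*(-4) = -12
R(5) = -2*(-12) - 2*10 = 4

4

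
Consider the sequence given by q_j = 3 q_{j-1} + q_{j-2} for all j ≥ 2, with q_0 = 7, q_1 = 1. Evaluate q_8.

12250

q_2 = 3*1 + 7 = 10
q_3 = 3*10 + 1 = 31
q_4 = 3*31 + 10 = 103
q_5 = 3*103 + 31 = 340
q_6 = 3*340 + 103 = 1123
q_7 = 3*1123 + 340 = 3709
q_8 = 3*3709 + 1123 = 12250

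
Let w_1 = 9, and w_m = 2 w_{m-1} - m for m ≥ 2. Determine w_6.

200

w_2 = 2*9 - 2 = 16
w_3 = 2*16 - 3 = 29
w_4 = 2*29 - 4 = 54
w_5 = 2*54 - 5 = 103
w_6 = 2*103 - 6 = 200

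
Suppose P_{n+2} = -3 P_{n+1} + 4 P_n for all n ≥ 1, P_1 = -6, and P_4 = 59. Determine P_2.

-1

Let P_2 = z.
P_3 = -24 - 3z
P_4 = 72 + 13z
So 72 + 13z = 59, giving z = -1.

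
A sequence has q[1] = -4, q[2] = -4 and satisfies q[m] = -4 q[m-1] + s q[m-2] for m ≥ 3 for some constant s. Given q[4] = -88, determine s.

-2

q[3] = 16 - 4s
q[4] = -64 + 12s
So -64 + 12s = -88, giving s = -2.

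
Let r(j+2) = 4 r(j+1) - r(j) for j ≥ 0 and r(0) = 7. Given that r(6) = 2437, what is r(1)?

Let r(1) = v.
r(2) = -7 + 4v
r(3) = -28 + 15v
r(4) = -105 + 56v
r(5) = -392 + 209v
r(6) = -1463 + 780v
So -1463 + 780v = 2437, giving v = 5.

5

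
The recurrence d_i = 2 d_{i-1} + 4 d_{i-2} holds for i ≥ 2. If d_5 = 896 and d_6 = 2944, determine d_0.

6

Rearranging, d_{i-2} = (d_i - 2 d_{i-1}) / 4.
d_4 = (2944 - 2·896) / 4 = 1152/4 = 288
d_3 = (896 - 2·288) / 4 = 320/4 = 80
d_2 = (288 - 2·80) / 4 = 128/4 = 32
d_1 = (80 - 2·32) / 4 = 16/4 = 4
d_0 = (32 - 2·4) / 4 = 24/4 = 6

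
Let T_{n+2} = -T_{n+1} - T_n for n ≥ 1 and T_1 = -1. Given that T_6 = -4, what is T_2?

5

Let T_2 = w.
T_3 = 1 - w
T_4 = -1
T_5 = w
T_6 = 1 - w
So 1 - w = -4, giving w = 5.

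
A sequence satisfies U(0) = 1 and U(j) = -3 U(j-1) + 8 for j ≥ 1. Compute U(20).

-3486784399

The fixed point is 8/(1 + 3) = 2, so U(j) - 2 = -3(U(j-1) - 2).
Hence U(j) = -1·(-3)^j + 2.
U(20) = -1·(-3)^{20} + 2 = -1·3486784401 + 2 = -3486784399.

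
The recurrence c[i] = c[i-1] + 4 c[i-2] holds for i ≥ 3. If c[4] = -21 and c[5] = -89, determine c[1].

Rearranging, c[i-2] = (c[i] - c[i-1]) / 4.
c[3] = (-89 - (-21)) / 4 = -68/4 = -17
c[2] = (-21 - (-17)) / 4 = -4/4 = -1
c[1] = (-17 - (-1)) / 4 = -16/4 = -4

-4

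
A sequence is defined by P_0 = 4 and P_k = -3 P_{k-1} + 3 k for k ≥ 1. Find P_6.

2511

P_1 = -3(4) + 3 = -9
P_2 = -3(-9) + 6 = 33
P_3 = -3(33) + 9 = -90
P_4 = -3(-90) + 12 = 282
P_5 = -3(282) + 15 = -831
P_6 = -3(-831) + 18 = 2511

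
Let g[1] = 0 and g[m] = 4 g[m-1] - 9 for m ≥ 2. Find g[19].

The fixed point is -9/(1 - 4) = 3, so g[m] - 3 = 4(g[m-1] - 3).
Hence g[m] = -3·4^{m-1} + 3.
g[19] = -3·4^{18} + 3 = -3·68719476736 + 3 = -206158430205.

-206158430205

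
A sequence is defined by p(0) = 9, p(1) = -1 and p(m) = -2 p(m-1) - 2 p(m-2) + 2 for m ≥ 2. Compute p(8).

138

p(2) = -2·(-1) - 2·9 + 2 = -14
p(3) = -2·(-14) - 2·(-1) + 2 = 32
p(4) = -2·32 - 2·(-14) + 2 = -34
p(5) = -2·(-34) - 2·32 + 2 = 6
p(6) = -2·6 - 2·(-34) + 2 = 58
p(7) = -2·58 - 2·6 + 2 = -126
p(8) = -2·(-126) - 2·58 + 2 = 138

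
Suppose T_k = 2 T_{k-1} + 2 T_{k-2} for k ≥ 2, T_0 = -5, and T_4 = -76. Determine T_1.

-1

Let T_1 = w.
T_2 = -10 + 2w
T_3 = -20 + 6w
T_4 = -60 + 16w
So -60 + 16w = -76, giving w = -1.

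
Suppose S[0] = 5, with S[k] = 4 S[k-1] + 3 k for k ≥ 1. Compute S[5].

6479

S[1] = 4(5) + 3 = 23
S[2] = 4(23) + 6 = 98
S[3] = 4(98) + 9 = 401
S[4] = 4(401) + 12 = 1616
S[5] = 4(1616) + 15 = 6479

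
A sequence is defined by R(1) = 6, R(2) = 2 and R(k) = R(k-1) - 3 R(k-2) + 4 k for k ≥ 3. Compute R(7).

-42

R(3) = 2 - 3·6 + 12 = -4
R(4) = (-4) - 3·2 + 16 = 6
R(5) = 6 - 3·(-4) + 20 = 38
R(6) = 38 - 3·6 + 24 = 44
R(7) = 44 - 3·38 + 28 = -42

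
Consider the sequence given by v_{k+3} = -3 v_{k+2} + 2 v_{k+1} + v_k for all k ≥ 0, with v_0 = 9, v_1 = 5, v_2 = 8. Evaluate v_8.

v_3 = -3·8 + 2·5 + 9 = -5
v_4 = -3·(-5) + 2·8 + 5 = 36
v_5 = -3·36 + 2·(-5) + 8 = -110
v_6 = -3·(-110) + 2·36 + (-5) = 397
v_7 = -3·397 + 2·(-110) + 36 = -1375
v_8 = -3·(-1375) + 2·397 + (-110) = 4809

4809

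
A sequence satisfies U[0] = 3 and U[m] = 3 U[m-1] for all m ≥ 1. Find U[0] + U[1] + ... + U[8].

29523

U[1] = 3·3 = 9
U[2] = 3·9 = 27
U[3] = 3·27 = 81
U[4] = 3·81 = 243
U[5] = 3·243 = 729
U[6] = 3·729 = 2187
U[7] = 3·2187 = 6561
U[8] = 3·6561 = 19683
Sum = 3 + 9 + 27 + 81 + 243 + 729 + 2187 + 6561 + 19683 = 29523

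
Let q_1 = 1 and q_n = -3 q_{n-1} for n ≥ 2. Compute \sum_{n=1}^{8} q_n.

-1640

q_2 = -3(1) = -3
q_3 = -3(-3) = 9
q_4 = -3(9) = -27
q_5 = -3(-27) = 81
q_6 = -3(81) = -243
q_7 = -3(-243) = 729
q_8 = -3(729) = -2187
Sum = 1 + (-3) + 9 + (-27) + 81 + (-243) + 729 + (-2187) = -1640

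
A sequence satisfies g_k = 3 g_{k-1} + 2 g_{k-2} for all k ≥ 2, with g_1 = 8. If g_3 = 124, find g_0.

Let g_0 = y.
g_2 = 24 + 2y
g_3 = 88 + 6y
So 88 + 6y = 124, giving y = 6.

6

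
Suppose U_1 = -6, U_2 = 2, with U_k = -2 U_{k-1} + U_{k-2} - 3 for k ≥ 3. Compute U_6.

154

U_3 = -2·2 + (-6) - 3 = -13
U_4 = -2·(-13) + 2 - 3 = 25
U_5 = -2·25 + (-13) - 3 = -66
U_6 = -2·(-66) + 25 - 3 = 154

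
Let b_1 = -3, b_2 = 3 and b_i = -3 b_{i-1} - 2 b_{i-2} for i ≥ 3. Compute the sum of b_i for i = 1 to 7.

-3

b_3 = -3(3) - 2(-3) = -3
b_4 = -3(-3) - 2(3) = 3
b_5 = -3(3) - 2(-3) = -3
b_6 = -3(-3) - 2(3) = 3
b_7 = -3(3) - 2(-3) = -3
Sum = (-3) + 3 + (-3) + 3 + (-3) + 3 + (-3) = -3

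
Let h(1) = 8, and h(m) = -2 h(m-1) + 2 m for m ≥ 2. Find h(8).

-876

h(2) = -2(8) + 4 = -12
h(3) = -2(-12) + 6 = 30
h(4) = -2(30) + 8 = -52
h(5) = -2(-52) + 10 = 114
h(6) = -2(114) + 12 = -216
h(7) = -2(-216) + 14 = 446
h(8) = -2(446) + 16 = -876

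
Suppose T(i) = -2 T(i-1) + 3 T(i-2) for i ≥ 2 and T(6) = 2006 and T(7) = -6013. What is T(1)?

-7

Rearranging, T(i-2) = (T(i) + 2 T(i-1)) / 3.
T(5) = (-6013 + 2*2006) / 3 = -2001/3 = -667
T(4) = (2006 + 2*(-667)) / 3 = 672/3 = 224
T(3) = (-667 + 2*224) / 3 = -219/3 = -73
T(2) = (224 + 2*(-73)) / 3 = 78/3 = 26
T(1) = (-73 + 2*26) / 3 = -21/3 = -7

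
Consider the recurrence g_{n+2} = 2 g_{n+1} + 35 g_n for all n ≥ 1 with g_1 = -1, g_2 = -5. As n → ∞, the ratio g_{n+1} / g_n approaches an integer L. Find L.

7

The characteristic equation is r^2 - 2r - 35 = 0, which factors as (r - 7)(r + 5) = 0.
So the roots are 7 and -5. Since |7| > |-5| and the coefficient of 7^n is non-zero, the ratio tends to 7.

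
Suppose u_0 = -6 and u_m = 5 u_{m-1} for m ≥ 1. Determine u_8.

-2343750

u_1 = 5*(-6) = -30
u_2 = 5*(-30) = -150
u_3 = 5*(-150) = -750
u_4 = 5*(-750) = -3750
u_5 = 5*(-3750) = -18750
u_6 = 5*(-18750) = -93750
u_7 = 5*(-93750) = -468750
u_8 = 5*(-468750) = -2343750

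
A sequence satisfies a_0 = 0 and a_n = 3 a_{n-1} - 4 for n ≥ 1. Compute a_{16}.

The fixed point is -4/(1 - 3) = 2, so a_n - 2 = 3(a_{n-1} - 2).
Hence a_n = -2·3^n + 2.
a_{16} = -2·3^{16} + 2 = -2·43046721 + 2 = -86093440.

-86093440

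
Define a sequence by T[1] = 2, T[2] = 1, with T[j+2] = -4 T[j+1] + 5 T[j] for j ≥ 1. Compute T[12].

-8138019

T[3] = -4(1) + 5(2) = 6
T[4] = -4(6) + 5(1) = -19
T[5] = -4(-19) + 5(6) = 106
T[6] = -4(106) + 5(-19) = -519
T[7] = -4(-519) + 5(106) = 2606
T[8] = -4(2606) + 5(-519) = -13019
T[9] = -4(-13019) + 5(2606) = 65106
T[10] = -4(65106) + 5(-13019) = -325519
T[11] = -4(-325519) + 5(65106) = 1627606
T[12] = -4(1627606) + 5(-325519) = -8138019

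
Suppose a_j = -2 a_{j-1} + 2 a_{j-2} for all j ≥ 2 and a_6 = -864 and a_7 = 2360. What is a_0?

-3

Rearranging, a_{j-2} = (a_j + 2 a_{j-1}) / 2.
a_5 = (2360 + 2·(-864)) / 2 = 632/2 = 316
a_4 = (-864 + 2·316) / 2 = -232/2 = -116
a_3 = (316 + 2·(-116)) / 2 = 84/2 = 42
a_2 = (-116 + 2·42) / 2 = -32/2 = -16
a_1 = (42 + 2·(-16)) / 2 = 10/2 = 5
a_0 = (-16 + 2·5) / 2 = -6/2 = -3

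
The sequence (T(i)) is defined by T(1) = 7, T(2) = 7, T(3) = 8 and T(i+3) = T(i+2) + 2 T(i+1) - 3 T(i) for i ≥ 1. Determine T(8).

T(4) = 8 + 2(7) - 3(7) = 1
T(5) = 1 + 2(8) - 3(7) = -4
T(6) = (-4) + 2(1) - 3(8) = -26
T(7) = (-26) + 2(-4) - 3(1) = -37
T(8) = (-37) + 2(-26) - 3(-4) = -77

-77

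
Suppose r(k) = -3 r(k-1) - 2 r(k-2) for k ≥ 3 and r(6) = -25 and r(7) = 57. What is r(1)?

Rearranging, r(k-2) = (r(k) + 3 r(k-1)) / -2.
r(5) = (57 + 3(-25)) / -2 = -18/-2 = 9
r(4) = (-25 + 3(9)) / -2 = 2/-2 = -1
r(3) = (9 + 3(-1)) / -2 = 6/-2 = -3
r(2) = (-1 + 3(-3)) / -2 = -10/-2 = 5
r(1) = (-3 + 3(5)) / -2 = 12/-2 = -6

-6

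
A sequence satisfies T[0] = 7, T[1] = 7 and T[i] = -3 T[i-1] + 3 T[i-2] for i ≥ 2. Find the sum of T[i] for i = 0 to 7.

2870

T[2] = -3(7) + 3(7) = 0
T[3] = -3(0) + 3(7) = 21
T[4] = -3(21) + 3(0) = -63
T[5] = -3(-63) + 3(21) = 252
T[6] = -3(252) + 3(-63) = -945
T[7] = -3(-945) + 3(252) = 3591
Sum = 7 + 7 + 0 + 21 + (-63) + 252 + (-945) + 3591 = 2870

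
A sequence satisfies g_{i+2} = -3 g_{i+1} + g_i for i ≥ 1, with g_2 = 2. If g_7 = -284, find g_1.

Let g_1 = v.
g_3 = -6 + v
g_4 = 20 - 3v
g_5 = -66 + 10v
g_6 = 218 - 33v
g_7 = -720 + 109v
So -720 + 109v = -284, giving v = 4.

4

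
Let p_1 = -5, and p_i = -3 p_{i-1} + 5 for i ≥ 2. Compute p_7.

p_2 = -3*(-5) + 5 = 20
p_3 = -3*20 + 5 = -55
p_4 = -3*(-55) + 5 = 170
p_5 = -3*170 + 5 = -505
p_6 = -3*(-505) + 5 = 1520
p_7 = -3*1520 + 5 = -4555

-4555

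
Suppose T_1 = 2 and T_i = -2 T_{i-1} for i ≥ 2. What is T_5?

T_2 = -2*2 = -4
T_3 = -2*(-4) = 8
T_4 = -2*8 = -16
T_5 = -2*(-16) = 32

32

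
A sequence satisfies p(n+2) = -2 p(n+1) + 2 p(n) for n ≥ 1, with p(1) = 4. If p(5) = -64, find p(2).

Let p(2) = w.
p(3) = 8 - 2w
p(4) = -16 + 6w
p(5) = 48 - 16w
So 48 - 16w = -64, giving w = 7.

7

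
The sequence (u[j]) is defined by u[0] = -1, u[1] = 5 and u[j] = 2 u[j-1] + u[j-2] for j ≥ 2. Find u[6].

321

u[2] = 2(5) + (-1) = 9
u[3] = 2(9) + 5 = 23
u[4] = 2(23) + 9 = 55
u[5] = 2(55) + 23 = 133
u[6] = 2(133) + 55 = 321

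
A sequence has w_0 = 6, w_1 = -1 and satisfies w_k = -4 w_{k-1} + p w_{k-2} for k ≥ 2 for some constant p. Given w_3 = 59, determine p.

-3

w_2 = 4 + 6p
w_3 = -16 - 25p
So -16 - 25p = 59, giving p = -3.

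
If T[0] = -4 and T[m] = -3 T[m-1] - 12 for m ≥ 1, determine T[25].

The fixed point is -12/(1 + 3) = -3, so T[m] + 3 = -3(T[m-1] + 3).
Hence T[m] = -1·(-3)^m - 3.
T[25] = -1·(-3)^{25} - 3 = -1·-847288609443 - 3 = 847288609440.

847288609440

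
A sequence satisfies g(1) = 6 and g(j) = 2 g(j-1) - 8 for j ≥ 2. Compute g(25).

-33554424

The fixed point is -8/(1 - 2) = 8, so g(j) - 8 = 2(g(j-1) - 8).
Hence g(j) = -2·2^{j-1} + 8.
g(25) = -2·2^{24} + 8 = -2·16777216 + 8 = -33554424.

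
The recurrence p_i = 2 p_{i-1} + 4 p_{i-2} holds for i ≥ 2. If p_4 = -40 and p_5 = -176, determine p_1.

Rearranging, p_{i-2} = (p_i - 2 p_{i-1}) / 4.
p_3 = (-176 - 2(-40)) / 4 = -96/4 = -24
p_2 = (-40 - 2(-24)) / 4 = 8/4 = 2
p_1 = (-24 - 2(2)) / 4 = -28/4 = -7

-7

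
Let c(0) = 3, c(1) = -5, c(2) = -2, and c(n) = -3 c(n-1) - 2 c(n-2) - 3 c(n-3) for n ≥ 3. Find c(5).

c(3) = -3*(-2) - 2*(-5) - 3*3 = 7
c(4) = -3*7 - 2*(-2) - 3*(-5) = -2
c(5) = -3*(-2) - 2*7 - 3*(-2) = -2

-2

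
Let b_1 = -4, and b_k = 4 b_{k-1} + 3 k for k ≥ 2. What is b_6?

b_2 = 4*(-4) + 6 = -10
b_3 = 4*(-10) + 9 = -31
b_4 = 4*(-31) + 12 = -112
b_5 = 4*(-112) + 15 = -433
b_6 = 4*(-433) + 18 = -1714

-1714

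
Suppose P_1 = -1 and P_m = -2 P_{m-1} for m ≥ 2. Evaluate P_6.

P_2 = -2*(-1) = 2
P_3 = -2*2 = -4
P_4 = -2*(-4) = 8
P_5 = -2*8 = -16
P_6 = -2*(-16) = 32

32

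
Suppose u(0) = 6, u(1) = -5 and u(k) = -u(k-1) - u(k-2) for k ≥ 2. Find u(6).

u(2) = -(-5) - 6 = -1
u(3) = -(-1) - (-5) = 6
u(4) = -6 - (-1) = -5
u(5) = -(-5) - 6 = -1
u(6) = -(-1) - (-5) = 6

6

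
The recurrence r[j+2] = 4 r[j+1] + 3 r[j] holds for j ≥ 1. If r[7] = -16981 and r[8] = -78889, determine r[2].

Rearranging, r[j-2] = (r[j] - 4 r[j-1]) / 3.
r[6] = (-78889 - 4*(-16981)) / 3 = -10965/3 = -3655
r[5] = (-16981 - 4*(-3655)) / 3 = -2361/3 = -787
r[4] = (-3655 - 4*(-787)) / 3 = -507/3 = -169
r[3] = (-787 - 4*(-169)) / 3 = -111/3 = -37
r[2] = (-169 - 4*(-37)) / 3 = -21/3 = -7

-7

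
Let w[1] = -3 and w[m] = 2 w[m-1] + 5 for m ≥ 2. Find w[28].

The fixed point is 5/(1 - 2) = -5, so w[m] + 5 = 2(w[m-1] + 5).
Hence w[m] = 2·2^{m-1} - 5.
w[28] = 2·2^{27} - 5 = 2·134217728 - 5 = 268435451.

268435451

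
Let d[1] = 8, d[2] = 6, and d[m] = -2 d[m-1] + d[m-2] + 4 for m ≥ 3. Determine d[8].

258

d[3] = -2(6) + 8 + 4 = 0
d[4] = -2(0) + 6 + 4 = 10
d[5] = -2(10) + 0 + 4 = -16
d[6] = -2(-16) + 10 + 4 = 46
d[7] = -2(46) + (-16) + 4 = -104
d[8] = -2(-104) + 46 + 4 = 258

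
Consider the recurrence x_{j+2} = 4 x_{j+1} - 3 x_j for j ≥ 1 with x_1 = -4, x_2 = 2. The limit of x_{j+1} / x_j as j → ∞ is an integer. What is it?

The characteristic equation is r^2 - 4r + 3 = 0, which factors as (r - 3)(r - 1) = 0.
So the roots are 3 and 1. Since |3| > |1| and the coefficient of 3^j is non-zero, the ratio tends to 3.

3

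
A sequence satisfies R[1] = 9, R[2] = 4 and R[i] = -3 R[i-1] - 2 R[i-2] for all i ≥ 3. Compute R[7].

R[3] = -3(4) - 2(9) = -30
R[4] = -3(-30) - 2(4) = 82
R[5] = -3(82) - 2(-30) = -186
R[6] = -3(-186) - 2(82) = 394
R[7] = -3(394) - 2(-186) = -810

-810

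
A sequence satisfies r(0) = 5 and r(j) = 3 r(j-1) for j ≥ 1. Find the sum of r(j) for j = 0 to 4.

r(1) = 3*5 = 15
r(2) = 3*15 = 45
r(3) = 3*45 = 135
r(4) = 3*135 = 405
Sum = 5 + 15 + 45 + 135 + 405 = 605

605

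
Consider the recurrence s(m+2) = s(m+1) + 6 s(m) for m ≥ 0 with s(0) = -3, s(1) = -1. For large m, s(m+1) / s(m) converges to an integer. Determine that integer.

3

The characteristic equation is r^2 - r - 6 = 0, which factors as (r - 3)(r + 2) = 0.
So the roots are 3 and -2. Since |3| > |-2| and the coefficient of 3^m is non-zero, the ratio tends to 3.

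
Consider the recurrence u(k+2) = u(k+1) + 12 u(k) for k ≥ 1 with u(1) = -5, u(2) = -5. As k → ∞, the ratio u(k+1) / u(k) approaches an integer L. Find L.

The characteristic equation is r^2 - r - 12 = 0, which factors as (r - 4)(r + 3) = 0.
So the roots are 4 and -3. Since |4| > |-3| and the coefficient of 4^k is non-zero, the ratio tends to 4.

4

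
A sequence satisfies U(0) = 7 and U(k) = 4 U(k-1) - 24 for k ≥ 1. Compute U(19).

-274877906936

The fixed point is -24/(1 - 4) = 8, so U(k) - 8 = 4(U(k-1) - 8).
Hence U(k) = -1·4^k + 8.
U(19) = -1·4^{19} + 8 = -1·274877906944 + 8 = -274877906936.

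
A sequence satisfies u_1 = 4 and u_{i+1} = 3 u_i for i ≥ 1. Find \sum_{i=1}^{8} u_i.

13120

u_2 = 3·4 = 12
u_3 = 3·12 = 36
u_4 = 3·36 = 108
u_5 = 3·108 = 324
u_6 = 3·324 = 972
u_7 = 3·972 = 2916
u_8 = 3·2916 = 8748
Sum = 4 + 12 + 36 + 108 + 324 + 972 + 2916 + 8748 = 13120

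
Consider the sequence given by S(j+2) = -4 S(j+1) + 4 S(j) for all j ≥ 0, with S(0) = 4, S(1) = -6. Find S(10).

11339776

S(2) = -4*(-6) + 4*4 = 40
S(3) = -4*40 + 4*(-6) = -184
S(4) = -4*(-184) + 4*40 = 896
S(5) = -4*896 + 4*(-184) = -4320
S(6) = -4*(-4320) + 4*896 = 20864
S(7) = -4*20864 + 4*(-4320) = -100736
S(8) = -4*(-100736) + 4*20864 = 486400
S(9) = -4*486400 + 4*(-100736) = -2348544
S(10) = -4*(-2348544) + 4*486400 = 11339776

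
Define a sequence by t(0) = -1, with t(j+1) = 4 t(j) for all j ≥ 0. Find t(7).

t(1) = 4*(-1) = -4
t(2) = 4*(-4) = -16
t(3) = 4*(-16) = -64
t(4) = 4*(-64) = -256
t(5) = 4*(-256) = -1024
t(6) = 4*(-1024) = -4096
t(7) = 4*(-4096) = -16384

-16384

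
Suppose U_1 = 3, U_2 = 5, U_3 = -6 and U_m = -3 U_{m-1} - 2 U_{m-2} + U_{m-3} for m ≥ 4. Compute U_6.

U_4 = -3(-6) - 2(5) + 3 = 11
U_5 = -3(11) - 2(-6) + 5 = -16
U_6 = -3(-16) - 2(11) + (-6) = 20

20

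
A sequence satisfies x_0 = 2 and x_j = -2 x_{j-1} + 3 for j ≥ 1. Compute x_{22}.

The fixed point is 3/(1 + 2) = 1, so x_j - 1 = -2(x_{j-1} - 1).
Hence x_j = 1·(-2)^j + 1.
x_{22} = 1·(-2)^{22} + 1 = 1·4194304 + 1 = 4194305.

4194305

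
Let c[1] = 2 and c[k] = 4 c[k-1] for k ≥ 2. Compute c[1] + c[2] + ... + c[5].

682

c[2] = 4·2 = 8
c[3] = 4·8 = 32
c[4] = 4·32 = 128
c[5] = 4·128 = 512
Sum = 2 + 8 + 32 + 128 + 512 = 682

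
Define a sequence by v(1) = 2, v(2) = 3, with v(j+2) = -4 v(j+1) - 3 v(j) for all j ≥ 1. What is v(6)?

603

v(3) = -4·3 - 3·2 = -18
v(4) = -4·(-18) - 3·3 = 63
v(5) = -4·63 - 3·(-18) = -198
v(6) = -4·(-198) - 3·63 = 603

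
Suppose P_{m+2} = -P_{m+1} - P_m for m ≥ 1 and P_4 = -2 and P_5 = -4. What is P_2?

Rearranging, P_{m-2} = -(P_m + P_{m-1}).
P_3 = -(-4 + (-2)) = 6
P_2 = -(-2 + 6) = -4

-4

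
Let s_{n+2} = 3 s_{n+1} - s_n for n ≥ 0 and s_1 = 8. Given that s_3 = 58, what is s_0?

Let s_0 = x.
s_2 = 24 - x
s_3 = 64 - 3x
So 64 - 3x = 58, giving x = 2.

2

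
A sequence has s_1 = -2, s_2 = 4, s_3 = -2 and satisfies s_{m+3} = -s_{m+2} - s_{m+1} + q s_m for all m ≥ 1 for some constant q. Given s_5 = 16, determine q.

s_4 = -2 - 2q
s_5 = 4 + 6q
So 4 + 6q = 16, giving q = 2.

2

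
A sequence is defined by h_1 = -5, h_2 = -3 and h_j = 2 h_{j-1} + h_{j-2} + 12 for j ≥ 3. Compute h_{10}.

h_3 = 2(-3) + (-5) + 12 = 1
h_4 = 2(1) + (-3) + 12 = 11
h_5 = 2(11) + 1 + 12 = 35
h_6 = 2(35) + 11 + 12 = 93
h_7 = 2(93) + 35 + 12 = 233
h_8 = 2(233) + 93 + 12 = 571
h_9 = 2(571) + 233 + 12 = 1387
h_{10} = 2(1387) + 571 + 12 = 3357

3357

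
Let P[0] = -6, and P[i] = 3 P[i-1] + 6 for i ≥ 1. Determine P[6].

-2190

P[1] = 3*(-6) + 6 = -12
P[2] = 3*(-12) + 6 = -30
P[3] = 3*(-30) + 6 = -84
P[4] = 3*(-84) + 6 = -246
P[5] = 3*(-246) + 6 = -732
P[6] = 3*(-732) + 6 = -2190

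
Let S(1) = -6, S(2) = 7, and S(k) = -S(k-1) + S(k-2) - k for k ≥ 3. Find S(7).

-100

S(3) = -7 + (-6) - 3 = -16
S(4) = -(-16) + 7 - 4 = 19
S(5) = -19 + (-16) - 5 = -40
S(6) = -(-40) + 19 - 6 = 53
S(7) = -53 + (-40) - 7 = -100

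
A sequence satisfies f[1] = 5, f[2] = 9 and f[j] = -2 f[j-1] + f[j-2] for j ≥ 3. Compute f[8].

f[3] = -2(9) + 5 = -13
f[4] = -2(-13) + 9 = 35
f[5] = -2(35) + (-13) = -83
f[6] = -2(-83) + 35 = 201
f[7] = -2(201) + (-83) = -485
f[8] = -2(-485) + 201 = 1171

1171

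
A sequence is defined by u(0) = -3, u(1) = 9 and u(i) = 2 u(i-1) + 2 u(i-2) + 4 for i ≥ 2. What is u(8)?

u(2) = 2·9 + 2·(-3) + 4 = 16
u(3) = 2·16 + 2·9 + 4 = 54
u(4) = 2·54 + 2·16 + 4 = 144
u(5) = 2·144 + 2·54 + 4 = 400
u(6) = 2·400 + 2·144 + 4 = 1092
u(7) = 2·1092 + 2·400 + 4 = 2988
u(8) = 2·2988 + 2·1092 + 4 = 8164

8164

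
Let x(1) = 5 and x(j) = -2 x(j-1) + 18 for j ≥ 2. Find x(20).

524294

The fixed point is 18/(1 + 2) = 6, so x(j) - 6 = -2(x(j-1) - 6).
Hence x(j) = -1·(-2)^{j-1} + 6.
x(20) = -1·(-2)^{19} + 6 = -1·-524288 + 6 = 524294.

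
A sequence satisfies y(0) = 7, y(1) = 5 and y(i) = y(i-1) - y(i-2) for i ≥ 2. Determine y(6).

7

y(2) = 5 - 7 = -2
y(3) = (-2) - 5 = -7
y(4) = (-7) - (-2) = -5
y(5) = (-5) - (-7) = 2
y(6) = 2 - (-5) = 7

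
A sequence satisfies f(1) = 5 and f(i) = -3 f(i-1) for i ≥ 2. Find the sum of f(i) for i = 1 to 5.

f(2) = -3·5 = -15
f(3) = -3·(-15) = 45
f(4) = -3·45 = -135
f(5) = -3·(-135) = 405
Sum = 5 + (-15) + 45 + (-135) + 405 = 305

305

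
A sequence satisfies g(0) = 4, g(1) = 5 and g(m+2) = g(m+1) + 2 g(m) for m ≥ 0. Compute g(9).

1535

g(2) = 5 + 2(4) = 13
g(3) = 13 + 2(5) = 23
g(4) = 23 + 2(13) = 49
g(5) = 49 + 2(23) = 95
g(6) = 95 + 2(49) = 193
g(7) = 193 + 2(95) = 383
g(8) = 383 + 2(193) = 769
g(9) = 769 + 2(383) = 1535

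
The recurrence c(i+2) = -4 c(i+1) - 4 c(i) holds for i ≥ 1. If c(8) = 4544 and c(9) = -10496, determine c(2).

Rearranging, c(i-2) = (c(i) + 4 c(i-1)) / -4.
c(7) = (-10496 + 4(4544)) / -4 = 7680/-4 = -1920
c(6) = (4544 + 4(-1920)) / -4 = -3136/-4 = 784
c(5) = (-1920 + 4(784)) / -4 = 1216/-4 = -304
c(4) = (784 + 4(-304)) / -4 = -432/-4 = 108
c(3) = (-304 + 4(108)) / -4 = 128/-4 = -32
c(2) = (108 + 4(-32)) / -4 = -20/-4 = 5

5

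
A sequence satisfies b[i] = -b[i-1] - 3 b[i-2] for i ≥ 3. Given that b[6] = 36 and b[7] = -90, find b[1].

Rearranging, b[i-2] = (b[i] + b[i-1]) / -3.
b[5] = (-90 + 36) / -3 = -54/-3 = 18
b[4] = (36 + 18) / -3 = 54/-3 = -18
b[3] = (18 + (-18)) / -3 = 0/-3 = 0
b[2] = (-18 + 0) / -3 = -18/-3 = 6
b[1] = (0 + 6) / -3 = 6/-3 = -2

-2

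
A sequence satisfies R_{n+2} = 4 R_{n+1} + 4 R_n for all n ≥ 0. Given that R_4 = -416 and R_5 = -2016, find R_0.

Rearranging, R_{n-2} = (R_n - 4 R_{n-1}) / 4.
R_3 = (-2016 - 4(-416)) / 4 = -352/4 = -88
R_2 = (-416 - 4(-88)) / 4 = -64/4 = -16
R_1 = (-88 - 4(-16)) / 4 = -24/4 = -6
R_0 = (-16 - 4(-6)) / 4 = 8/4 = 2

2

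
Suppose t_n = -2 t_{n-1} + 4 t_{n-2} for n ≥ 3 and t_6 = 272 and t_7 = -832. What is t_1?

Rearranging, t_{n-2} = (t_n + 2 t_{n-1}) / 4.
t_5 = (-832 + 2(272)) / 4 = -288/4 = -72
t_4 = (272 + 2(-72)) / 4 = 128/4 = 32
t_3 = (-72 + 2(32)) / 4 = -8/4 = -2
t_2 = (32 + 2(-2)) / 4 = 28/4 = 7
t_1 = (-2 + 2(7)) / 4 = 12/4 = 3

3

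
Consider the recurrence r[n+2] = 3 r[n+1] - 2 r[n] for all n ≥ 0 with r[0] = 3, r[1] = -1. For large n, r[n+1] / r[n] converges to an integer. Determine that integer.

2

The characteristic equation is r^2 - 3r + 2 = 0, which factors as (r - 2)(r - 1) = 0.
So the roots are 2 and 1. Since |2| > |1| and the coefficient of 2^n is non-zero, the ratio tends to 2.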